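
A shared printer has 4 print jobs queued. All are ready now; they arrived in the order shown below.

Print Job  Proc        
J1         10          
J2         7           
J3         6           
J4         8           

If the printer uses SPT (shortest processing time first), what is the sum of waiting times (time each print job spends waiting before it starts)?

40

SPT (increasing processing time): J3 J2 J4 J1.
J3: waits 0, runs 0→6
J2: waits 6, runs 6→13
J4: waits 13, runs 13→21
J1: waits 21, runs 21→31
Sum = 0+6+13+21 = 40.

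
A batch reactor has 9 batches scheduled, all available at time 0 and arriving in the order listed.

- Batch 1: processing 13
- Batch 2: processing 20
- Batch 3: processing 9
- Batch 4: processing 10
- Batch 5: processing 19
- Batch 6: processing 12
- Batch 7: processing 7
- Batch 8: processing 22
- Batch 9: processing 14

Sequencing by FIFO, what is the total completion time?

622

FIFO (arrival order): Batch 1 Batch 2 Batch 3 Batch 4 Batch 5 Batch 6 Batch 7 Batch 8 Batch 9.
Batch 1: 0→13
Batch 2: 13→33
Batch 3: 33→42
Batch 4: 42→52
Batch 5: 52→71
Batch 6: 71→83
Batch 7: 83→90
Batch 8: 90→112
Batch 9: 112→126
Sum = 13+33+42+52+71+83+90+112+126 = 622.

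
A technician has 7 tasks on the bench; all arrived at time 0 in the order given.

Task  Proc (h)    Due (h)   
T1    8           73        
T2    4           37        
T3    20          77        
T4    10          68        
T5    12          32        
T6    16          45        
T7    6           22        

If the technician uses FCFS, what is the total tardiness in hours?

101

FIFO (arrival order): T1 T2 T3 T4 T5 T6 T7.
T1: 0→8, due 73, tardiness 0
T2: 8→12, due 37, tardiness 0
T3: 12→32, due 77, tardiness 0
T4: 32→42, due 68, tardiness 0
T5: 42→54, due 32, tardiness 22
T6: 54→70, due 45, tardiness 25
T7: 70→76, due 22, tardiness 54
Sum = 0+0+0+0+22+25+54 = 101.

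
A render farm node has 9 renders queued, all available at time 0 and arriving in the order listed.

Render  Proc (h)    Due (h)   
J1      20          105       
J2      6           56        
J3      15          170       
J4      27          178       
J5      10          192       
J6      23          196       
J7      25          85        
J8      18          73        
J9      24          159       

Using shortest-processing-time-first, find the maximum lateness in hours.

56

SPT (increasing processing time): J2 J5 J3 J8 J1 J6 J9 J7 J4.
J2: 0→6, due 56, lateness -50
J5: 6→16, due 192, lateness -176
J3: 16→31, due 170, lateness -139
J8: 31→49, due 73, lateness -24
J1: 49→69, due 105, lateness -36
J6: 69→92, due 196, lateness -104
J9: 92→116, due 159, lateness -43
J7: 116→141, due 85, lateness 56
J4: 141→168, due 178, lateness -10
Maximum = 56.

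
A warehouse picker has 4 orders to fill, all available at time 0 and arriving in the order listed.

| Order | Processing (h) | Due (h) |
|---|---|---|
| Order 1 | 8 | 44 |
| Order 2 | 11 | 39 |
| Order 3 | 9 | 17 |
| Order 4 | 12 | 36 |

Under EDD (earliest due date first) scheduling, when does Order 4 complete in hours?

EDD (increasing due date): Order 3 Order 4 Order 2 Order 1.
Order 3: 0→9
Order 4: 9→21

21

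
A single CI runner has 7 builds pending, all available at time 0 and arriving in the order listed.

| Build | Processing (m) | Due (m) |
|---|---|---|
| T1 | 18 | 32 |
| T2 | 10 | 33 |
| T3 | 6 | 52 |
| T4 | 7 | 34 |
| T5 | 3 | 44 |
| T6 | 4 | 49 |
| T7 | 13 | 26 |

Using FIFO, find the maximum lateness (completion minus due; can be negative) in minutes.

35

FIFO (arrival order): T1 T2 T3 T4 T5 T6 T7.
T1: 0→18, due 32, lateness -14
T2: 18→28, due 33, lateness -5
T3: 28→34, due 52, lateness -18
T4: 34→41, due 34, lateness 7
T5: 41→44, due 44, lateness 0
T6: 44→48, due 49, lateness -1
T7: 48→61, due 26, lateness 35
Maximum = 35.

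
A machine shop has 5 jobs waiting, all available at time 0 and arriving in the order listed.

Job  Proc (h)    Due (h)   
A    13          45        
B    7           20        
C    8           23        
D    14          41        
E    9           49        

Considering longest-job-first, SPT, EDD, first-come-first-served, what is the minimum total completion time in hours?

LPT (decreasing processing time): D A E C B.
D: 0→14
A: 14→27
E: 27→36
C: 36→44
B: 44→51
Sum = 14+27+36+44+51 = 172.
SPT (increasing processing time): B C E A D.
B: 0→7
C: 7→15
E: 15→24
A: 24→37
D: 37→51
Sum = 7+15+24+37+51 = 134.
EDD (increasing due date): B C D A E.
B: 0→7
C: 7→15
D: 15→29
A: 29→42
E: 42→51
Sum = 7+15+29+42+51 = 144.
FIFO (arrival order): A B C D E.
A: 0→13
B: 13→20
C: 20→28
D: 28→42
E: 42→51
Sum = 13+20+28+42+51 = 154.
LPT 172, SPT 134, EDD 144, FIFO 154 → minimum 134.

134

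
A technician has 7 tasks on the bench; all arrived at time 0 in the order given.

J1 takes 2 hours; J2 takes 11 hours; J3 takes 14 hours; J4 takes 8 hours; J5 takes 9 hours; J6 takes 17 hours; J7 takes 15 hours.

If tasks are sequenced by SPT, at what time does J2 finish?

SPT (increasing processing time): J1 J4 J5 J2 J3 J7 J6.
J1: 0→2
J4: 2→10
J5: 10→19
J2: 19→30

30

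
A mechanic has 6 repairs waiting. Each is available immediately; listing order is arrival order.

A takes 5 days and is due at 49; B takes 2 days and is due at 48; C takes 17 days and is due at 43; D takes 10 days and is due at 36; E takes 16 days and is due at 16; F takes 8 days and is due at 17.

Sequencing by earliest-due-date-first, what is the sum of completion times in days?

236

EDD (increasing due date): E F D C B A.
E: 0→16
F: 16→24
D: 24→34
C: 34→51
B: 51→53
A: 53→58
Sum = 16+24+34+51+53+58 = 236.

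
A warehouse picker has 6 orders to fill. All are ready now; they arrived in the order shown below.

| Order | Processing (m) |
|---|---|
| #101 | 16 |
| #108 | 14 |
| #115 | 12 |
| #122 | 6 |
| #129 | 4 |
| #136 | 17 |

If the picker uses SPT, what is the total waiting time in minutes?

SPT (increasing processing time): #129 #122 #115 #108 #101 #136.
#129: waits 0, runs 0→4
#122: waits 4, runs 4→10
#115: waits 10, runs 10→22
#108: waits 22, runs 22→36
#101: waits 36, runs 36→52
#136: waits 52, runs 52→69
Sum = 0+4+10+22+36+52 = 124.

124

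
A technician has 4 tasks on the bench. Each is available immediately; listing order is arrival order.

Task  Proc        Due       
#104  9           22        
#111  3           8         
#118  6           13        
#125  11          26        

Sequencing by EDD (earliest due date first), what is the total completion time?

EDD (increasing due date): #111 #118 #104 #125.
#111: 0→3
#118: 3→9
#104: 9→18
#125: 18→29
Sum = 3+9+18+29 = 59.

59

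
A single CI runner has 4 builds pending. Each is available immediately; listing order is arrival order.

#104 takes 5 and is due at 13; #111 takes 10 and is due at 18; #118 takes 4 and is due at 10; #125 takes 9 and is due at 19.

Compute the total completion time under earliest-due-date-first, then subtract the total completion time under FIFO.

EDD (increasing due date): #118 #104 #111 #125.
#118: 0→4
#104: 4→9
#111: 9→19
#125: 19→28
Sum = 4+9+19+28 = 60.
FIFO (arrival order): #104 #111 #118 #125.
#104: 0→5
#111: 5→15
#118: 15→19
#125: 19→28
Sum = 5+15+19+28 = 67.
Difference = 60 − 67 = -7.

-7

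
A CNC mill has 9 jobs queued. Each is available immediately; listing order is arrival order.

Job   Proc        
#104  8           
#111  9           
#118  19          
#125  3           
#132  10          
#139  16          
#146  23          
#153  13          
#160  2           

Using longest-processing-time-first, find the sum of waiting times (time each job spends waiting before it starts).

LPT (decreasing processing time): #146 #118 #139 #153 #132 #111 #104 #125 #160.
#146: waits 0, runs 0→23
#118: waits 23, runs 23→42
#139: waits 42, runs 42→58
#153: waits 58, runs 58→71
#132: waits 71, runs 71→81
#111: waits 81, runs 81→90
#104: waits 90, runs 90→98
#125: waits 98, runs 98→101
#160: waits 101, runs 101→103
Sum = 0+23+42+58+71+81+90+98+101 = 564.

564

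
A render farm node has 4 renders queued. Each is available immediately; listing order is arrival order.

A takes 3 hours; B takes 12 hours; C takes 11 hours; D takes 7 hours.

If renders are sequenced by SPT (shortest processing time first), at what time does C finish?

21

SPT (increasing processing time): A D C B.
A: 0→3
D: 3→10
C: 10→21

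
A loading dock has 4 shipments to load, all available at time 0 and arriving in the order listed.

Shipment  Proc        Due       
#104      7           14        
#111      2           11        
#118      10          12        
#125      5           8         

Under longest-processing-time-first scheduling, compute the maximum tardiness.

14

LPT (decreasing processing time): #118 #104 #125 #111.
#118: 0→10, due 12, tardiness 0
#104: 10→17, due 14, tardiness 3
#125: 17→22, due 8, tardiness 14
#111: 22→24, due 11, tardiness 13
Maximum = 14.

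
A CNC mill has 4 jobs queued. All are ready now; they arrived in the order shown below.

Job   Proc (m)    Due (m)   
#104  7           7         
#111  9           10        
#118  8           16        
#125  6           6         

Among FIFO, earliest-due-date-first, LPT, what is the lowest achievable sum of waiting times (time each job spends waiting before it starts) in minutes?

41

FIFO (arrival order): #104 #111 #118 #125.
#104: waits 0, runs 0→7
#111: waits 7, runs 7→16
#118: waits 16, runs 16→24
#125: waits 24, runs 24→30
Sum = 0+7+16+24 = 47.
EDD (increasing due date): #125 #104 #111 #118.
#125: waits 0, runs 0→6
#104: waits 6, runs 6→13
#111: waits 13, runs 13→22
#118: waits 22, runs 22→30
Sum = 0+6+13+22 = 41.
LPT (decreasing processing time): #111 #118 #104 #125.
#111: waits 0, runs 0→9
#118: waits 9, runs 9→17
#104: waits 17, runs 17→24
#125: waits 24, runs 24→30
Sum = 0+9+17+24 = 50.
FIFO 47, EDD 41, LPT 50 → minimum 41.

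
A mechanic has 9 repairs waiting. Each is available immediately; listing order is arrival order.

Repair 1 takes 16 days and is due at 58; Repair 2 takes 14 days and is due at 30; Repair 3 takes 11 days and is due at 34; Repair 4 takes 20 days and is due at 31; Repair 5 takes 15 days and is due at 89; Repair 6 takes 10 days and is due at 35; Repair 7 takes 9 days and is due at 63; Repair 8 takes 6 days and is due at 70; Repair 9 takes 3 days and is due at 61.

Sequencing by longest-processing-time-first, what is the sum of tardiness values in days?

234

LPT (decreasing processing time): Repair 4 Repair 1 Repair 5 Repair 2 Repair 3 Repair 6 Repair 7 Repair 8 Repair 9.
Repair 4: 0→20, due 31, tardiness 0
Repair 1: 20→36, due 58, tardiness 0
Repair 5: 36→51, due 89, tardiness 0
Repair 2: 51→65, due 30, tardiness 35
Repair 3: 65→76, due 34, tardiness 42
Repair 6: 76→86, due 35, tardiness 51
Repair 7: 86→95, due 63, tardiness 32
Repair 8: 95→101, due 70, tardiness 31
Repair 9: 101→104, due 61, tardiness 43
Sum = 0+0+0+35+42+51+32+31+43 = 234.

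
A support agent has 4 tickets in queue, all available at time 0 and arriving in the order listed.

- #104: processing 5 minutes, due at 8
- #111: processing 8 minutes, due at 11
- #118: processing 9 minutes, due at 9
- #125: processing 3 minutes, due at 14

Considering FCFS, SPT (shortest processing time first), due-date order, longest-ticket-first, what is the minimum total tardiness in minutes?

21

FIFO (arrival order): #104 #111 #118 #125.
#104: 0→5, due 8, tardiness 0
#111: 5→13, due 11, tardiness 2
#118: 13→22, due 9, tardiness 13
#125: 22→25, due 14, tardiness 11
Sum = 0+2+13+11 = 26.
SPT (increasing processing time): #125 #104 #111 #118.
#125: 0→3, due 14, tardiness 0
#104: 3→8, due 8, tardiness 0
#111: 8→16, due 11, tardiness 5
#118: 16→25, due 9, tardiness 16
Sum = 0+0+5+16 = 21.
EDD (increasing due date): #104 #118 #111 #125.
#104: 0→5, due 8, tardiness 0
#118: 5→14, due 9, tardiness 5
#111: 14→22, due 11, tardiness 11
#125: 22→25, due 14, tardiness 11
Sum = 0+5+11+11 = 27.
LPT (decreasing processing time): #118 #111 #104 #125.
#118: 0→9, due 9, tardiness 0
#111: 9→17, due 11, tardiness 6
#104: 17→22, due 8, tardiness 14
#125: 22→25, due 14, tardiness 11
Sum = 0+6+14+11 = 31.
FIFO 26, SPT 21, EDD 27, LPT 31 → minimum 21.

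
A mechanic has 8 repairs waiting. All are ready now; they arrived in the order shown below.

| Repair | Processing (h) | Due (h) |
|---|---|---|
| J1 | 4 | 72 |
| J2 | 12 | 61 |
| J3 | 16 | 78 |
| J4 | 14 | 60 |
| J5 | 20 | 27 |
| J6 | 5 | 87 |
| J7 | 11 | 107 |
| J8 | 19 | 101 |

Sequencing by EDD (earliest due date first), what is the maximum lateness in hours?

-6

EDD (increasing due date): J5 J4 J2 J1 J3 J6 J8 J7.
J5: 0→20, due 27, lateness -7
J4: 20→34, due 60, lateness -26
J2: 34→46, due 61, lateness -15
J1: 46→50, due 72, lateness -22
J3: 50→66, due 78, lateness -12
J6: 66→71, due 87, lateness -16
J8: 71→90, due 101, lateness -11
J7: 90→101, due 107, lateness -6
Maximum = -6.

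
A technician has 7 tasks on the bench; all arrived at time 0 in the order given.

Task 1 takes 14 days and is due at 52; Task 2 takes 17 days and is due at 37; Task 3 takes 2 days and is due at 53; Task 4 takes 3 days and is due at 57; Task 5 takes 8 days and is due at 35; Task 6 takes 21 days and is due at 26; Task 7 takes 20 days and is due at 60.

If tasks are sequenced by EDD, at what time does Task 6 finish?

EDD (increasing due date): Task 6 Task 5 Task 2 Task 1 Task 3 Task 4 Task 7.
Task 6: 0→21

21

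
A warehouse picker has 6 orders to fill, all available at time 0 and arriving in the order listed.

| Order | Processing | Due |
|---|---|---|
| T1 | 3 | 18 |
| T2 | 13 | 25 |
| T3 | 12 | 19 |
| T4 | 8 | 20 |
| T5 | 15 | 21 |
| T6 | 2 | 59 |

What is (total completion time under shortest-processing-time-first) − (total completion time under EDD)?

SPT (increasing processing time): T6 T1 T4 T3 T2 T5.
T6: 0→2
T1: 2→5
T4: 5→13
T3: 13→25
T2: 25→38
T5: 38→53
Sum = 2+5+13+25+38+53 = 136.
EDD (increasing due date): T1 T3 T4 T5 T2 T6.
T1: 0→3
T3: 3→15
T4: 15→23
T5: 23→38
T2: 38→51
T6: 51→53
Sum = 3+15+23+38+51+53 = 183.
Difference = 136 − 183 = -47.

-47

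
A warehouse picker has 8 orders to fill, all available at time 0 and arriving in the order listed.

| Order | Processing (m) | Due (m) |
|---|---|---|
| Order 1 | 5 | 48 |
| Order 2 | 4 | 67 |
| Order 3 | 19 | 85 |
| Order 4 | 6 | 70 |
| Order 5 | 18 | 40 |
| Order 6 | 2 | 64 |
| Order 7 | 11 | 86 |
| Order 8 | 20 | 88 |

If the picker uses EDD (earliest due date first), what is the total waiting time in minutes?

EDD (increasing due date): Order 5 Order 1 Order 6 Order 2 Order 4 Order 3 Order 7 Order 8.
Order 5: waits 0, runs 0→18
Order 1: waits 18, runs 18→23
Order 6: waits 23, runs 23→25
Order 2: waits 25, runs 25→29
Order 4: waits 29, runs 29→35
Order 3: waits 35, runs 35→54
Order 7: waits 54, runs 54→65
Order 8: waits 65, runs 65→85
Sum = 0+18+23+25+29+35+54+65 = 249.

249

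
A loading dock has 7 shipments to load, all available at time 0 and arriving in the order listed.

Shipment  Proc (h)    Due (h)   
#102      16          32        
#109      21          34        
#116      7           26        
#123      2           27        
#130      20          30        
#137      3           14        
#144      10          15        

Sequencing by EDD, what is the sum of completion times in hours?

237

EDD (increasing due date): #137 #144 #116 #123 #130 #102 #109.
#137: 0→3
#144: 3→13
#116: 13→20
#123: 20→22
#130: 22→42
#102: 42→58
#109: 58→79
Sum = 3+13+20+22+42+58+79 = 237.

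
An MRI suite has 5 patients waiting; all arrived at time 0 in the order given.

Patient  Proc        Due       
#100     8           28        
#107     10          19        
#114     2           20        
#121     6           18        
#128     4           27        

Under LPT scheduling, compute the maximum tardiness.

10

LPT (decreasing processing time): #107 #100 #121 #128 #114.
#107: 0→10, due 19, tardiness 0
#100: 10→18, due 28, tardiness 0
#121: 18→24, due 18, tardiness 6
#128: 24→28, due 27, tardiness 1
#114: 28→30, due 20, tardiness 10
Maximum = 10.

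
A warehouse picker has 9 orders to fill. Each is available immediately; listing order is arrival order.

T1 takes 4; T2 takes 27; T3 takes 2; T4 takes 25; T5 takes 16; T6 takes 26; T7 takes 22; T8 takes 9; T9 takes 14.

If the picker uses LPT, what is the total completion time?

LPT (decreasing processing time): T2 T6 T4 T7 T5 T9 T8 T1 T3.
T2: 0→27
T6: 27→53
T4: 53→78
T7: 78→100
T5: 100→116
T9: 116→130
T8: 130→139
T1: 139→143
T3: 143→145
Sum = 27+53+78+100+116+130+139+143+145 = 931.

931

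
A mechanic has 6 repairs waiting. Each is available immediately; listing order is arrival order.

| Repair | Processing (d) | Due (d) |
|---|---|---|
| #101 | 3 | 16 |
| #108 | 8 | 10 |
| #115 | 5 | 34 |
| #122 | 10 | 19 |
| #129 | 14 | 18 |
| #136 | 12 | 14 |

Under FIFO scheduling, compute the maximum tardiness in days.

FIFO (arrival order): #101 #108 #115 #122 #129 #136.
#101: 0→3, due 16, tardiness 0
#108: 3→11, due 10, tardiness 1
#115: 11→16, due 34, tardiness 0
#122: 16→26, due 19, tardiness 7
#129: 26→40, due 18, tardiness 22
#136: 40→52, due 14, tardiness 38
Maximum = 38.

38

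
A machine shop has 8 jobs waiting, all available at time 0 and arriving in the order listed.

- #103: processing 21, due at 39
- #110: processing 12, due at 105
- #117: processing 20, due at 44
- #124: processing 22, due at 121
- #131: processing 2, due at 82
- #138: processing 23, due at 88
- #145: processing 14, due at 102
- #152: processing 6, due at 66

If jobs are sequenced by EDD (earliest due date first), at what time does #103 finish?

EDD (increasing due date): #103 #117 #152 #131 #138 #145 #110 #124.
#103: 0→21

21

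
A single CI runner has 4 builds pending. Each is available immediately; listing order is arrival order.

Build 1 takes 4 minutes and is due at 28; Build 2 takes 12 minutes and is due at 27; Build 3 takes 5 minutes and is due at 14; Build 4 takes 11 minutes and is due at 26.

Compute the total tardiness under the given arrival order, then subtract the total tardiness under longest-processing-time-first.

FIFO (arrival order): Build 1 Build 2 Build 3 Build 4.
Build 1: 0→4, due 28, tardiness 0
Build 2: 4→16, due 27, tardiness 0
Build 3: 16→21, due 14, tardiness 7
Build 4: 21→32, due 26, tardiness 6
Sum = 0+0+7+6 = 13.
LPT (decreasing processing time): Build 2 Build 4 Build 3 Build 1.
Build 2: 0→12, due 27, tardiness 0
Build 4: 12→23, due 26, tardiness 0
Build 3: 23→28, due 14, tardiness 14
Build 1: 28→32, due 28, tardiness 4
Sum = 0+0+14+4 = 18.
Difference = 13 − 18 = -5.

-5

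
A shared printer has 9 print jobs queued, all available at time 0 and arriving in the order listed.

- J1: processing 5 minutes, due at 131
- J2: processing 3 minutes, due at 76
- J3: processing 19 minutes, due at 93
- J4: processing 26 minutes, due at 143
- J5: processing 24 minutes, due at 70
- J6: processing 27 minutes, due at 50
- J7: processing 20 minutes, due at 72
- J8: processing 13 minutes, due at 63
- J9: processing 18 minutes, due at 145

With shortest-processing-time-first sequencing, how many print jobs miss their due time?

3

SPT (increasing processing time): J2 J1 J8 J9 J3 J7 J5 J4 J6.
J2: 0→3, due 76, tardiness 0
J1: 3→8, due 131, tardiness 0
J8: 8→21, due 63, tardiness 0
J9: 21→39, due 145, tardiness 0
J3: 39→58, due 93, tardiness 0
J7: 58→78, due 72, tardiness 6
J5: 78→102, due 70, tardiness 32
J4: 102→128, due 143, tardiness 0
J6: 128→155, due 50, tardiness 105
Late print jobs: 3.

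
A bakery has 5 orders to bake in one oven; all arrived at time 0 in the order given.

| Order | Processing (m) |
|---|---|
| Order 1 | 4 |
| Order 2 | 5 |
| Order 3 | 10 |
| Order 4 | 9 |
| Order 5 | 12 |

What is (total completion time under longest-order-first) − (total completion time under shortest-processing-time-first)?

LPT (decreasing processing time): Order 5 Order 3 Order 4 Order 2 Order 1.
Order 5: 0→12
Order 3: 12→22
Order 4: 22→31
Order 2: 31→36
Order 1: 36→40
Sum = 12+22+31+36+40 = 141.
SPT (increasing processing time): Order 1 Order 2 Order 4 Order 3 Order 5.
Order 1: 0→4
Order 2: 4→9
Order 4: 9→18
Order 3: 18→28
Order 5: 28→40
Sum = 4+9+18+28+40 = 99.
Difference = 141 − 99 = 42.

42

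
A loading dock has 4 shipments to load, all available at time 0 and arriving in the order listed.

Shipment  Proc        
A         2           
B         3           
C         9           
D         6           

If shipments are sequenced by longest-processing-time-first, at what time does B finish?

LPT (decreasing processing time): C D B A.
C: 0→9
D: 9→15
B: 15→18

18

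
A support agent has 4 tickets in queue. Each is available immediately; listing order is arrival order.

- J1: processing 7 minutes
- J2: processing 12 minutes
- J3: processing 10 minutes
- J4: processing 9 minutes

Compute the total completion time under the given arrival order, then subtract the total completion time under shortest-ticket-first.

FIFO (arrival order): J1 J2 J3 J4.
J1: 0→7
J2: 7→19
J3: 19→29
J4: 29→38
Sum = 7+19+29+38 = 93.
SPT (increasing processing time): J1 J4 J3 J2.
J1: 0→7
J4: 7→16
J3: 16→26
J2: 26→38
Sum = 7+16+26+38 = 87.
Difference = 93 − 87 = 6.

6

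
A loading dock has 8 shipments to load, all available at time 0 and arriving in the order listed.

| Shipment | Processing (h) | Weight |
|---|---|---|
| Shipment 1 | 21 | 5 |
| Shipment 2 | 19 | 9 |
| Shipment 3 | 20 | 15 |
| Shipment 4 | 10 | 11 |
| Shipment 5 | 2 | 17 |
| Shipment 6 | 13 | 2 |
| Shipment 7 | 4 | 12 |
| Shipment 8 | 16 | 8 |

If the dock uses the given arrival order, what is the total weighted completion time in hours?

FIFO (arrival order): Shipment 1 Shipment 2 Shipment 3 Shipment 4 Shipment 5 Shipment 6 Shipment 7 Shipment 8.
Shipment 1: finishes 21, weight 5, w·C = 105
Shipment 2: finishes 40, weight 9, w·C = 360
Shipment 3: finishes 60, weight 15, w·C = 900
Shipment 4: finishes 70, weight 11, w·C = 770
Shipment 5: finishes 72, weight 17, w·C = 1224
Shipment 6: finishes 85, weight 2, w·C = 170
Shipment 7: finishes 89, weight 12, w·C = 1068
Shipment 8: finishes 105, weight 8, w·C = 840
Sum = 105+360+900+770+1224+170+1068+840 = 5437.

5437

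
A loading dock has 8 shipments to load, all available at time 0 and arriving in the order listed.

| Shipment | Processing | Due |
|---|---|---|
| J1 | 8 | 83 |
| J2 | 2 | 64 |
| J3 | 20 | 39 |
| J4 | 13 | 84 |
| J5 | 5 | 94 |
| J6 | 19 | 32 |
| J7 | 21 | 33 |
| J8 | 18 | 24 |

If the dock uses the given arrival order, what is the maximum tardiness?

82

FIFO (arrival order): J1 J2 J3 J4 J5 J6 J7 J8.
J1: 0→8, due 83, tardiness 0
J2: 8→10, due 64, tardiness 0
J3: 10→30, due 39, tardiness 0
J4: 30→43, due 84, tardiness 0
J5: 43→48, due 94, tardiness 0
J6: 48→67, due 32, tardiness 35
J7: 67→88, due 33, tardiness 55
J8: 88→106, due 24, tardiness 82
Maximum = 82.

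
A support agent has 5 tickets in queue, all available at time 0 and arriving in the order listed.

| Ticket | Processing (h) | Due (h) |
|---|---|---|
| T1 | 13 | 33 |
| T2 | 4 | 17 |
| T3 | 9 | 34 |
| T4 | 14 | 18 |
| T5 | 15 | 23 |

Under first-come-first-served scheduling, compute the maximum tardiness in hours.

FIFO (arrival order): T1 T2 T3 T4 T5.
T1: 0→13, due 33, tardiness 0
T2: 13→17, due 17, tardiness 0
T3: 17→26, due 34, tardiness 0
T4: 26→40, due 18, tardiness 22
T5: 40→55, due 23, tardiness 32
Maximum = 32.

32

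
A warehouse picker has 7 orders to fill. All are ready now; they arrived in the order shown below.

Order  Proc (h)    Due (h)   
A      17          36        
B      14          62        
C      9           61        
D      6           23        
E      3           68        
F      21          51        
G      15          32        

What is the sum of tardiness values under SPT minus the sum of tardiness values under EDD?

SPT (increasing processing time): E D C B G A F.
E: 0→3, due 68, tardiness 0
D: 3→9, due 23, tardiness 0
C: 9→18, due 61, tardiness 0
B: 18→32, due 62, tardiness 0
G: 32→47, due 32, tardiness 15
A: 47→64, due 36, tardiness 28
F: 64→85, due 51, tardiness 34
Sum = 0+0+0+0+15+28+34 = 77.
EDD (increasing due date): D G A F C B E.
D: 0→6, due 23, tardiness 0
G: 6→21, due 32, tardiness 0
A: 21→38, due 36, tardiness 2
F: 38→59, due 51, tardiness 8
C: 59→68, due 61, tardiness 7
B: 68→82, due 62, tardiness 20
E: 82→85, due 68, tardiness 17
Sum = 0+0+2+8+7+20+17 = 54.
Difference = 77 − 54 = 23.

23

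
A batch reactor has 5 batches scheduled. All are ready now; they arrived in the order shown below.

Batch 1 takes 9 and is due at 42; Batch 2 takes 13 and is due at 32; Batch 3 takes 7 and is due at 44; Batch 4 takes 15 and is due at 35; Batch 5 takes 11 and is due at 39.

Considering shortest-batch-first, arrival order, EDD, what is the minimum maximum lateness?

SPT (increasing processing time): Batch 3 Batch 1 Batch 5 Batch 2 Batch 4.
Batch 3: 0→7, due 44, lateness -37
Batch 1: 7→16, due 42, lateness -26
Batch 5: 16→27, due 39, lateness -12
Batch 2: 27→40, due 32, lateness 8
Batch 4: 40→55, due 35, lateness 20
Maximum = 20.
FIFO (arrival order): Batch 1 Batch 2 Batch 3 Batch 4 Batch 5.
Batch 1: 0→9, due 42, lateness -33
Batch 2: 9→22, due 32, lateness -10
Batch 3: 22→29, due 44, lateness -15
Batch 4: 29→44, due 35, lateness 9
Batch 5: 44→55, due 39, lateness 16
Maximum = 16.
EDD (increasing due date): Batch 2 Batch 4 Batch 5 Batch 1 Batch 3.
Batch 2: 0→13, due 32, lateness -19
Batch 4: 13→28, due 35, lateness -7
Batch 5: 28→39, due 39, lateness 0
Batch 1: 39→48, due 42, lateness 6
Batch 3: 48→55, due 44, lateness 11
Maximum = 11.
SPT 20, FIFO 16, EDD 11 → minimum 11.

11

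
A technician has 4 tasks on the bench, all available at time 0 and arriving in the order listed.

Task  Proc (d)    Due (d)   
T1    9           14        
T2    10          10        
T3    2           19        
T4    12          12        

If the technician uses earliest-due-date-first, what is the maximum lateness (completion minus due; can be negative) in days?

17

EDD (increasing due date): T2 T4 T1 T3.
T2: 0→10, due 10, lateness 0
T4: 10→22, due 12, lateness 10
T1: 22→31, due 14, lateness 17
T3: 31→33, due 19, lateness 14
Maximum = 17.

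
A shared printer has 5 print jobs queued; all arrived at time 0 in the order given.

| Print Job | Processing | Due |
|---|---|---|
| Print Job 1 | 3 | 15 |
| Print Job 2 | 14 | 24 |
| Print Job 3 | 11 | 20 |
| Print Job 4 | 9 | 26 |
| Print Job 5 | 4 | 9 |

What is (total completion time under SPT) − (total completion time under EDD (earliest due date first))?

-8

SPT (increasing processing time): Print Job 1 Print Job 5 Print Job 4 Print Job 3 Print Job 2.
Print Job 1: 0→3
Print Job 5: 3→7
Print Job 4: 7→16
Print Job 3: 16→27
Print Job 2: 27→41
Sum = 3+7+16+27+41 = 94.
EDD (increasing due date): Print Job 5 Print Job 1 Print Job 3 Print Job 2 Print Job 4.
Print Job 5: 0→4
Print Job 1: 4→7
Print Job 3: 7→18
Print Job 2: 18→32
Print Job 4: 32→41
Sum = 4+7+18+32+41 = 102.
Difference = 94 − 102 = -8.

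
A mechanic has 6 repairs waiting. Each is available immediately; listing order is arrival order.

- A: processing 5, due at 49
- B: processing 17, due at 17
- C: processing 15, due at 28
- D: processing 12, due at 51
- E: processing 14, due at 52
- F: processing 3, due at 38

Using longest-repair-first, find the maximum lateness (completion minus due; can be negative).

LPT (decreasing processing time): B C E D A F.
B: 0→17, due 17, lateness 0
C: 17→32, due 28, lateness 4
E: 32→46, due 52, lateness -6
D: 46→58, due 51, lateness 7
A: 58→63, due 49, lateness 14
F: 63→66, due 38, lateness 28
Maximum = 28.

28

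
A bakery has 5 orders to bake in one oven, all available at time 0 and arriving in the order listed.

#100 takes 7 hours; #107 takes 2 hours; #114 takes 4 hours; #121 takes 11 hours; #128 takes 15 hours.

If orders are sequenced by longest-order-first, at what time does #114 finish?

37

LPT (decreasing processing time): #128 #121 #100 #114 #107.
#128: 0→15
#121: 15→26
#100: 26→33
#114: 33→37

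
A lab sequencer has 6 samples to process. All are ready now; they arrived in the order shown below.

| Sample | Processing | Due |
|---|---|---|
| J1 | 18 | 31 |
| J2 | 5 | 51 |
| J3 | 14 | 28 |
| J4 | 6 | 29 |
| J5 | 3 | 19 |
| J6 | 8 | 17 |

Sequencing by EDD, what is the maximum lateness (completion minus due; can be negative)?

EDD (increasing due date): J6 J5 J3 J4 J1 J2.
J6: 0→8, due 17, lateness -9
J5: 8→11, due 19, lateness -8
J3: 11→25, due 28, lateness -3
J4: 25→31, due 29, lateness 2
J1: 31→49, due 31, lateness 18
J2: 49→54, due 51, lateness 3
Maximum = 18.

18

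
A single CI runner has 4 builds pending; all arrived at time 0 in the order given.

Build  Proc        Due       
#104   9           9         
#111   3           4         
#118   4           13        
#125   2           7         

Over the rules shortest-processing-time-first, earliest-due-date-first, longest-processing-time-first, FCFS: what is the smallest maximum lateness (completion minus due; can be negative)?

SPT (increasing processing time): #125 #111 #118 #104.
#125: 0→2, due 7, lateness -5
#111: 2→5, due 4, lateness 1
#118: 5→9, due 13, lateness -4
#104: 9→18, due 9, lateness 9
Maximum = 9.
EDD (increasing due date): #111 #125 #104 #118.
#111: 0→3, due 4, lateness -1
#125: 3→5, due 7, lateness -2
#104: 5→14, due 9, lateness 5
#118: 14→18, due 13, lateness 5
Maximum = 5.
LPT (decreasing processing time): #104 #118 #111 #125.
#104: 0→9, due 9, lateness 0
#118: 9→13, due 13, lateness 0
#111: 13→16, due 4, lateness 12
#125: 16→18, due 7, lateness 11
Maximum = 12.
FIFO (arrival order): #104 #111 #118 #125.
#104: 0→9, due 9, lateness 0
#111: 9→12, due 4, lateness 8
#118: 12→16, due 13, lateness 3
#125: 16→18, due 7, lateness 11
Maximum = 11.
SPT 9, EDD 5, LPT 12, FIFO 11 → minimum 5.

5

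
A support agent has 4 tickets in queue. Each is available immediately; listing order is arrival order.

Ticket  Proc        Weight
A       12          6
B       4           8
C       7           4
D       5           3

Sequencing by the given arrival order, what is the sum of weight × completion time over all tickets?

FIFO (arrival order): A B C D.
A: finishes 12, weight 6, w·C = 72
B: finishes 16, weight 8, w·C = 128
C: finishes 23, weight 4, w·C = 92
D: finishes 28, weight 3, w·C = 84
Sum = 72+128+92+84 = 376.

376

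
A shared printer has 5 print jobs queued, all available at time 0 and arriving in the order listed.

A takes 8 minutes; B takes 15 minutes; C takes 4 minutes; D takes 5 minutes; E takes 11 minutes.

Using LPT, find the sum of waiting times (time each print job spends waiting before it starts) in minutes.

114

LPT (decreasing processing time): B E A D C.
B: waits 0, runs 0→15
E: waits 15, runs 15→26
A: waits 26, runs 26→34
D: waits 34, runs 34→39
C: waits 39, runs 39→43
Sum = 0+15+26+34+39 = 114.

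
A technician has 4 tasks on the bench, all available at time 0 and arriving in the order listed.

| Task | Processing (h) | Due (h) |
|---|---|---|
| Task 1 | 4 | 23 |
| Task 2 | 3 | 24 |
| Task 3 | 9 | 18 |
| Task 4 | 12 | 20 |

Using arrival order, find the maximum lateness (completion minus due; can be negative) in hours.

8

FIFO (arrival order): Task 1 Task 2 Task 3 Task 4.
Task 1: 0→4, due 23, lateness -19
Task 2: 4→7, due 24, lateness -17
Task 3: 7→16, due 18, lateness -2
Task 4: 16→28, due 20, lateness 8
Maximum = 8.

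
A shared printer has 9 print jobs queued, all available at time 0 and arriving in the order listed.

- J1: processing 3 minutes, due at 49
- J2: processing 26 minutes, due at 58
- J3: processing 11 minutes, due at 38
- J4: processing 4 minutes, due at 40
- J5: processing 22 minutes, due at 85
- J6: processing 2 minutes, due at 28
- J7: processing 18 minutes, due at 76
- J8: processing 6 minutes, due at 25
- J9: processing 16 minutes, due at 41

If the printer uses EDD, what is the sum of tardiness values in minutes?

43

EDD (increasing due date): J8 J6 J3 J4 J9 J1 J2 J7 J5.
J8: 0→6, due 25, tardiness 0
J6: 6→8, due 28, tardiness 0
J3: 8→19, due 38, tardiness 0
J4: 19→23, due 40, tardiness 0
J9: 23→39, due 41, tardiness 0
J1: 39→42, due 49, tardiness 0
J2: 42→68, due 58, tardiness 10
J7: 68→86, due 76, tardiness 10
J5: 86→108, due 85, tardiness 23
Sum = 0+0+0+0+0+0+10+10+23 = 43.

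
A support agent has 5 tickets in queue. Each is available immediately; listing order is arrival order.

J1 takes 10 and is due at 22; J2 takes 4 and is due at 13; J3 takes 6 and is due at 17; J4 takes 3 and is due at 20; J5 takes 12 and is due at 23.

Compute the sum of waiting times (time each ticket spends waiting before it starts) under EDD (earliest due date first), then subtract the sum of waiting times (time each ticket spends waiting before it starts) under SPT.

EDD (increasing due date): J2 J3 J4 J1 J5.
J2: waits 0, runs 0→4
J3: waits 4, runs 4→10
J4: waits 10, runs 10→13
J1: waits 13, runs 13→23
J5: waits 23, runs 23→35
Sum = 0+4+10+13+23 = 50.
SPT (increasing processing time): J4 J2 J3 J1 J5.
J4: waits 0, runs 0→3
J2: waits 3, runs 3→7
J3: waits 7, runs 7→13
J1: waits 13, runs 13→23
J5: waits 23, runs 23→35
Sum = 0+3+7+13+23 = 46.
Difference = 50 − 46 = 4.

4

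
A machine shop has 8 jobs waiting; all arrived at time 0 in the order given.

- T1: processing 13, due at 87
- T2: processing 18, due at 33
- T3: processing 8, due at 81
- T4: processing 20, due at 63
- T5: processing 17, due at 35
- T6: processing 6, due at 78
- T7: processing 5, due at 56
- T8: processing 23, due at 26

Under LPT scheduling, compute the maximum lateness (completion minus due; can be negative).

54

LPT (decreasing processing time): T8 T4 T2 T5 T1 T3 T6 T7.
T8: 0→23, due 26, lateness -3
T4: 23→43, due 63, lateness -20
T2: 43→61, due 33, lateness 28
T5: 61→78, due 35, lateness 43
T1: 78→91, due 87, lateness 4
T3: 91→99, due 81, lateness 18
T6: 99→105, due 78, lateness 27
T7: 105→110, due 56, lateness 54
Maximum = 54.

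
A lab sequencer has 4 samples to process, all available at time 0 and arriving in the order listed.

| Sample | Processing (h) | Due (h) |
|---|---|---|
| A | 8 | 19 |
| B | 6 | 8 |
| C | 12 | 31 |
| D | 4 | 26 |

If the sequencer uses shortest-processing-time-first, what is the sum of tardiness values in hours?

2

SPT (increasing processing time): D B A C.
D: 0→4, due 26, tardiness 0
B: 4→10, due 8, tardiness 2
A: 10→18, due 19, tardiness 0
C: 18→30, due 31, tardiness 0
Sum = 0+2+0+0 = 2.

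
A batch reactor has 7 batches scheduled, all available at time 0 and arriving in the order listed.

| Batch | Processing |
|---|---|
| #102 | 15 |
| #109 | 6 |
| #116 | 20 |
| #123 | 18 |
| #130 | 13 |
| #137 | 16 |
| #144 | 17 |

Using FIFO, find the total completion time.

401

FIFO (arrival order): #102 #109 #116 #123 #130 #137 #144.
#102: 0→15
#109: 15→21
#116: 21→41
#123: 41→59
#130: 59→72
#137: 72→88
#144: 88→105
Sum = 15+21+41+59+72+88+105 = 401.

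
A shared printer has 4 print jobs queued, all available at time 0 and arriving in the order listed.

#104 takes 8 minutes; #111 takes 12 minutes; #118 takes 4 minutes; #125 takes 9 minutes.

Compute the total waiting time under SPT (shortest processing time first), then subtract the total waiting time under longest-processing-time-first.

SPT (increasing processing time): #118 #104 #125 #111.
#118: waits 0, runs 0→4
#104: waits 4, runs 4→12
#125: waits 12, runs 12→21
#111: waits 21, runs 21→33
Sum = 0+4+12+21 = 37.
LPT (decreasing processing time): #111 #125 #104 #118.
#111: waits 0, runs 0→12
#125: waits 12, runs 12→21
#104: waits 21, runs 21→29
#118: waits 29, runs 29→33
Sum = 0+12+21+29 = 62.
Difference = 37 − 62 = -25.

-25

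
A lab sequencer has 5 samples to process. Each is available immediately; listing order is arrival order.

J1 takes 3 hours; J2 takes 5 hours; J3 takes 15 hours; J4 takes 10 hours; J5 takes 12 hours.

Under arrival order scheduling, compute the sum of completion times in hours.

112

FIFO (arrival order): J1 J2 J3 J4 J5.
J1: 0→3
J2: 3→8
J3: 8→23
J4: 23→33
J5: 33→45
Sum = 3+8+23+33+45 = 112.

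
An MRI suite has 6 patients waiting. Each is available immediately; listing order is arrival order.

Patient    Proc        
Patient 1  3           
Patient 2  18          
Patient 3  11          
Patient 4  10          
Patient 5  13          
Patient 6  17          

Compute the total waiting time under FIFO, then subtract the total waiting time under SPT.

FIFO (arrival order): Patient 1 Patient 2 Patient 3 Patient 4 Patient 5 Patient 6.
Patient 1: waits 0, runs 0→3
Patient 2: waits 3, runs 3→21
Patient 3: waits 21, runs 21→32
Patient 4: waits 32, runs 32→42
Patient 5: waits 42, runs 42→55
Patient 6: waits 55, runs 55→72
Sum = 0+3+21+32+42+55 = 153.
SPT (increasing processing time): Patient 1 Patient 4 Patient 3 Patient 5 Patient 6 Patient 2.
Patient 1: waits 0, runs 0→3
Patient 4: waits 3, runs 3→13
Patient 3: waits 13, runs 13→24
Patient 5: waits 24, runs 24→37
Patient 6: waits 37, runs 37→54
Patient 2: waits 54, runs 54→72
Sum = 0+3+13+24+37+54 = 131.
Difference = 153 − 131 = 22.

22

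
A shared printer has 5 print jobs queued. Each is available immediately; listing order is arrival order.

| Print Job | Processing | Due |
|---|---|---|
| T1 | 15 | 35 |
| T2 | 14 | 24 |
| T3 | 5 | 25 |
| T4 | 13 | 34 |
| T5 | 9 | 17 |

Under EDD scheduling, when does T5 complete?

EDD (increasing due date): T5 T2 T3 T4 T1.
T5: 0→9

9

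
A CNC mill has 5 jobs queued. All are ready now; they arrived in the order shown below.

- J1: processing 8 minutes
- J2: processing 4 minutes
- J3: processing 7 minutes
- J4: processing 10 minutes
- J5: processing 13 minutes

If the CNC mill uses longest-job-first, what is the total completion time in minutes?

147

LPT (decreasing processing time): J5 J4 J1 J3 J2.
J5: 0→13
J4: 13→23
J1: 23→31
J3: 31→38
J2: 38→42
Sum = 13+23+31+38+42 = 147.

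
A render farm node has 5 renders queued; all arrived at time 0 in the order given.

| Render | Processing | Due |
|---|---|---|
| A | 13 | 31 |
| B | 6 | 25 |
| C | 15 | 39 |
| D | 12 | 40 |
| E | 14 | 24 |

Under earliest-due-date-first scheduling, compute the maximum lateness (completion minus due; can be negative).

20

EDD (increasing due date): E B A C D.
E: 0→14, due 24, lateness -10
B: 14→20, due 25, lateness -5
A: 20→33, due 31, lateness 2
C: 33→48, due 39, lateness 9
D: 48→60, due 40, lateness 20
Maximum = 20.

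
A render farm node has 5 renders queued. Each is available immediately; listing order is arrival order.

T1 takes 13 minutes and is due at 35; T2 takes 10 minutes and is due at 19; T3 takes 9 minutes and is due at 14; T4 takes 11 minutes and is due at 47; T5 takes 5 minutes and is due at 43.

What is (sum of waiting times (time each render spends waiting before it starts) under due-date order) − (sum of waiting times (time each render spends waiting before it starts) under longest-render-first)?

-17

EDD (increasing due date): T3 T2 T1 T5 T4.
T3: waits 0, runs 0→9
T2: waits 9, runs 9→19
T1: waits 19, runs 19→32
T5: waits 32, runs 32→37
T4: waits 37, runs 37→48
Sum = 0+9+19+32+37 = 97.
LPT (decreasing processing time): T1 T4 T2 T3 T5.
T1: waits 0, runs 0→13
T4: waits 13, runs 13→24
T2: waits 24, runs 24→34
T3: waits 34, runs 34→43
T5: waits 43, runs 43→48
Sum = 0+13+24+34+43 = 114.
Difference = 97 − 114 = -17.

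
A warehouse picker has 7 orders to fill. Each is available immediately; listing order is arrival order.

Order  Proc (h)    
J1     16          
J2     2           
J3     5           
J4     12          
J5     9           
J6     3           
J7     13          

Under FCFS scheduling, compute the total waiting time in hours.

FIFO (arrival order): J1 J2 J3 J4 J5 J6 J7.
J1: waits 0, runs 0→16
J2: waits 16, runs 16→18
J3: waits 18, runs 18→23
J4: waits 23, runs 23→35
J5: waits 35, runs 35→44
J6: waits 44, runs 44→47
J7: waits 47, runs 47→60
Sum = 0+16+18+23+35+44+47 = 183.

183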